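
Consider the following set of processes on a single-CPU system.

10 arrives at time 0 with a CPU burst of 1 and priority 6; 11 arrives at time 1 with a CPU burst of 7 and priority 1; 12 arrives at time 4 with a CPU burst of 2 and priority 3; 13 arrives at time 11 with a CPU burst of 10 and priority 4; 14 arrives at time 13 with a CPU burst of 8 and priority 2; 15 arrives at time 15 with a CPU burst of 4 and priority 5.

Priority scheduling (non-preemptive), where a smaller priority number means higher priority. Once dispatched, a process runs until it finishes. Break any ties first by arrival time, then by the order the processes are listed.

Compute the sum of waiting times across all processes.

26

Gantt: | 10 0-1 | 11 1-8 | 12 8-10 | idle 10-11 | 13 11-21 | 14 21-29 | 15 29-33 |
Completion: 10=1  11=8  12=10  13=21  14=29  15=33
Turnaround (C−A): 10=1  11=7  12=6  13=10  14=16  15=18
Waiting = turnaround − burst: 10=0, 11=0, 12=4, 13=0, 14=8, 15=14
Total waiting = 0 + 0 + 4 + 0 + 8 + 14 = 26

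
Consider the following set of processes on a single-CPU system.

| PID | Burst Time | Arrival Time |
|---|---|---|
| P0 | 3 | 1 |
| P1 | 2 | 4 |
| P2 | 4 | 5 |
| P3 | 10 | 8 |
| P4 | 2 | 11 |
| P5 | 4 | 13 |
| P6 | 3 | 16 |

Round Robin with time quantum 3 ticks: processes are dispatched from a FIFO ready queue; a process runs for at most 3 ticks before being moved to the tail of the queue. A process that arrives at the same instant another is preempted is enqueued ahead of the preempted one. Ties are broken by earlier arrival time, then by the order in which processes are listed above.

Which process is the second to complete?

P1

Gantt: | idle 0-1 | P0 1-4 | P1 4-6 | P2 6-9 | P3 9-12 | P2 12-13 | P4 13-15 | P3 15-18 | P5 18-21 | P6 21-24 | P3 24-27 | P5 27-28 | P3 28-29 |
Completion: P0=4  P1=6  P2=13  P3=29  P4=15  P5=28  P6=24
Finish order: P0 → P1 → P2 → P4 → P6 → P5 → P3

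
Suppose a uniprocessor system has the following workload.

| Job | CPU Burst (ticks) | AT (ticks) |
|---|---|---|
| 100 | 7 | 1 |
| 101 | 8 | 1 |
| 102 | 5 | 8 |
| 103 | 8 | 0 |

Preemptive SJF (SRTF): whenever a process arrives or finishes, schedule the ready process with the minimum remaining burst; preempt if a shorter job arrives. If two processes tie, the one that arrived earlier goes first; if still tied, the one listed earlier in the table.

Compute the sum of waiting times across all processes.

31

Timeline: | 103 0-8 | 102 8-13 | 100 13-20 | 101 20-28 |
Completion: 100=20  101=28  102=13  103=8
Turnaround (C−A): 100=19  101=27  102=5  103=8
Waiting = turnaround − burst: 100=12, 101=19, 102=0, 103=0
Total waiting = 12 + 19 + 0 + 0 = 31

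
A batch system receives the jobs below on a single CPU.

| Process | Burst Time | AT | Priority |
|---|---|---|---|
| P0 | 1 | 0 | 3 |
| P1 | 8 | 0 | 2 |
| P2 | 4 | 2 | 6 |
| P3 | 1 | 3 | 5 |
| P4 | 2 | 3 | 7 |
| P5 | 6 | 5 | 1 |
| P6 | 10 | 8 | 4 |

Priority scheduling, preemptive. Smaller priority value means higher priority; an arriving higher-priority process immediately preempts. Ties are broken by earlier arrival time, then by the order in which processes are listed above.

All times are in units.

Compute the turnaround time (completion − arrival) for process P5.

6

Gantt: | P1 0-5 | P5 5-11 | P1 11-14 | P0 14-15 | P6 15-25 | P3 25-26 | P2 26-30 | P4 30-32 |
Completion: P0=15  P1=14  P2=30  P3=26  P4=32  P5=11  P6=25
Turnaround(P5) = completion − arrival = 11 − 5 = 6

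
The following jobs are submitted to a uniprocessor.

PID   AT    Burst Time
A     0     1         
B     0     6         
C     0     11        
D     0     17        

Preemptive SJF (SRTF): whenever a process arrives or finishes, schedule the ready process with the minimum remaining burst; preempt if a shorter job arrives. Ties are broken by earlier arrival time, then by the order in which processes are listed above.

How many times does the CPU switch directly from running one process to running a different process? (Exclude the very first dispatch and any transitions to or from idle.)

3

Gantt: | A 0-1 | B 1-7 | C 7-18 | D 18-35 |
Completion: A=1  B=7  C=18  D=35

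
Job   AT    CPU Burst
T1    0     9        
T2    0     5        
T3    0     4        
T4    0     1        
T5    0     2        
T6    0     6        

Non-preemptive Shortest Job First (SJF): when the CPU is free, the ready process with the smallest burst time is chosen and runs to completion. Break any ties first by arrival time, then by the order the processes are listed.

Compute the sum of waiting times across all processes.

41

Gantt: | T4 0-1 | T5 1-3 | T3 3-7 | T2 7-12 | T6 12-18 | T1 18-27 |
Completion: T1=27  T2=12  T3=7  T4=1  T5=3  T6=18
Waiting = turnaround − burst: T1=18, T2=7, T3=3, T4=0, T5=1, T6=12
Total waiting = 18 + 7 + 3 + 0 + 1 + 12 = 41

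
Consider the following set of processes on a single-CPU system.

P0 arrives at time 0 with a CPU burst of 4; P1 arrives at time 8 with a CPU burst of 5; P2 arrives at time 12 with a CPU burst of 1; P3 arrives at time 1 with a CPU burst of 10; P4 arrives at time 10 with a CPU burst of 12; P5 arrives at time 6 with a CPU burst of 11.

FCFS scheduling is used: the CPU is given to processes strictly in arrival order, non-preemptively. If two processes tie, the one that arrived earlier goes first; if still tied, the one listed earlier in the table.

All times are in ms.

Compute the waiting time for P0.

Timeline: | P0 0-4 | P3 4-14 | P5 14-25 | P1 25-30 | P4 30-42 | P2 42-43 |
Completion: P0=4  P1=30  P2=43  P3=14  P4=42  P5=25
Turnaround (C−A): P0=4  P1=22  P2=31  P3=13  P4=32  P5=19
Waiting(P0) = turnaround − burst = 4 − 4 = 0

0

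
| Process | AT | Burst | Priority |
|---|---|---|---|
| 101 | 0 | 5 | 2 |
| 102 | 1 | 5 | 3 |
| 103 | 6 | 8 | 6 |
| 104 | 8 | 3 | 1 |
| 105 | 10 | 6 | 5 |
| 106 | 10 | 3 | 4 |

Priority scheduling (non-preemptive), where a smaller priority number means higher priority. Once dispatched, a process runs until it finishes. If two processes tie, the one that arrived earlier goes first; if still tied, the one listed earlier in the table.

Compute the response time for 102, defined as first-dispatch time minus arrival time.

Timeline: | 101 0-5 | 102 5-10 | 104 10-13 | 106 13-16 | 105 16-22 | 103 22-30 |
Completion: 101=5  102=10  103=30  104=13  105=22  106=16
Response(102) = first start − arrival = 5 − 1 = 4

4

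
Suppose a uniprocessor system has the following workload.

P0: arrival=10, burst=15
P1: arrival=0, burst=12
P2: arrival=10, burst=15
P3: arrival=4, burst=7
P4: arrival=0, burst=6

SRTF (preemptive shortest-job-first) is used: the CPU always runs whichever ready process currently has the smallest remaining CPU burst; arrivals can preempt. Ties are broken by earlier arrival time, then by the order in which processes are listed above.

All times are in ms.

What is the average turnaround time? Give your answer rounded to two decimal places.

Gantt: | P4 0-6 | P3 6-13 | P1 13-25 | P0 25-40 | P2 40-55 |
Completion: P0=40  P1=25  P2=55  P3=13  P4=6
Turnaround (C−A): P0=30  P1=25  P2=45  P3=9  P4=6
Turnaround times: P0=30, P1=25, P2=45, P3=9, P4=6
Average turnaround = (30+25+45+9+6) / 5 = 115/5 = 23.00

23.00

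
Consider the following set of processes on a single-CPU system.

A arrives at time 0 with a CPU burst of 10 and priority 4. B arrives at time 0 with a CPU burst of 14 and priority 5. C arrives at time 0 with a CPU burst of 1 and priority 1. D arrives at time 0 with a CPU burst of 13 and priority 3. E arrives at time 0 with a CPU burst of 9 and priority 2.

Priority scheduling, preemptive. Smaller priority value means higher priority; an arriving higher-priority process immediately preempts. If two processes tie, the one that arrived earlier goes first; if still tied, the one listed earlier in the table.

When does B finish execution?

Schedule: | C 0-1 | E 1-10 | D 10-23 | A 23-33 | B 33-47 |
Completion: A=33  B=47  C=1  D=23  E=10

47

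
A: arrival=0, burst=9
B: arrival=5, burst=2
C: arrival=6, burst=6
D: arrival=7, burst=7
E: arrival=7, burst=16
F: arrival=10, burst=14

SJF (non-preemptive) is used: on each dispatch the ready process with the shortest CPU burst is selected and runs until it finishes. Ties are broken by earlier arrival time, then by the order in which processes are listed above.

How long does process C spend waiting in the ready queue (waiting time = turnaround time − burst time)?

Timeline: | A 0-9 | B 9-11 | C 11-17 | D 17-24 | F 24-38 | E 38-54 |
Completion: A=9  B=11  C=17  D=24  E=54  F=38
Turnaround (C−A): A=9  B=6  C=11  D=17  E=47  F=28
Waiting(C) = turnaround − burst = 11 − 6 = 5

5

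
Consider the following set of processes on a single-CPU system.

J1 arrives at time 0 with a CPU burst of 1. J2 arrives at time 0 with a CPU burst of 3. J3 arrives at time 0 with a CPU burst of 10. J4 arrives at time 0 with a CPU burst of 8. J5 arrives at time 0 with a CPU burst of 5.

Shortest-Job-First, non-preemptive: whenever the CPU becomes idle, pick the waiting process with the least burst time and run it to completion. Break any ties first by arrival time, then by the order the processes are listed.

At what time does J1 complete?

Schedule: | J1 0-1 | J2 1-4 | J5 4-9 | J4 9-17 | J3 17-27 |
Completion: J1=1  J2=4  J3=27  J4=17  J5=9
Turnaround (C−A): J1=1  J2=4  J3=27  J4=17  J5=9

1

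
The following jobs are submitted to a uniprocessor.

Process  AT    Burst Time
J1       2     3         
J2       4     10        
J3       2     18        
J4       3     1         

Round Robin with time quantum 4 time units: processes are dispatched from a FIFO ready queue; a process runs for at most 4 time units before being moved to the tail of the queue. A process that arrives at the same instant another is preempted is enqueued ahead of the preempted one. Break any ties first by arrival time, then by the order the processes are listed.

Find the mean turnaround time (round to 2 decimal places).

Gantt: | idle 0-2 | J1 2-5 | J3 5-9 | J4 9-10 | J2 10-14 | J3 14-18 | J2 18-22 | J3 22-26 | J2 26-28 | J3 28-34 |
Completion: J1=5  J2=28  J3=34  J4=10
Turnaround (C−A): J1=3  J2=24  J3=32  J4=7
Turnaround times: J1=3, J2=24, J3=32, J4=7
Average turnaround = (3+24+32+7) / 4 = 66/4 = 16.50

16.50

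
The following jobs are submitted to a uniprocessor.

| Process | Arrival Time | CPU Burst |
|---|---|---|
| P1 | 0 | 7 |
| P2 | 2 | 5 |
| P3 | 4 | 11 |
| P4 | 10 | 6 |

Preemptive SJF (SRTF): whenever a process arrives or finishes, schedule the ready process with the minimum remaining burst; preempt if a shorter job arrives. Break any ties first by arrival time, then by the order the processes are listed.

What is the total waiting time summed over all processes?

Timeline: | P1 0-7 | P2 7-12 | P4 12-18 | P3 18-29 |
Completion: P1=7  P2=12  P3=29  P4=18
Turnaround (C−A): P1=7  P2=10  P3=25  P4=8
Waiting = turnaround − burst: P1=0, P2=5, P3=14, P4=2
Total waiting = 0 + 5 + 14 + 2 = 21

21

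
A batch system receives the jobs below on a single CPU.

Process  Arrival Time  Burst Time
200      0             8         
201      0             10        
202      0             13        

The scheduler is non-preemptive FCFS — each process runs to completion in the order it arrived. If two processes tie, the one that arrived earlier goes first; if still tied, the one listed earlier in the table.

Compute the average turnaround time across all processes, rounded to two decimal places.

Gantt: | 200 0-8 | 201 8-18 | 202 18-31 |
Completion: 200=8  201=18  202=31
Turnaround times: 200=8, 201=18, 202=31
Average turnaround = (8+18+31) / 3 = 57/3 = 19.00

19.00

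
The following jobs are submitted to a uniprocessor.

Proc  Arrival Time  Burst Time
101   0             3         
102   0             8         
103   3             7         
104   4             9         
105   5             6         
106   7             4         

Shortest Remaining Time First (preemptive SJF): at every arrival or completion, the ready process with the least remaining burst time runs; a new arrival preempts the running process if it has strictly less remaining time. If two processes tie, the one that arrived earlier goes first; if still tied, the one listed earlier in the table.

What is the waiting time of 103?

0

Timeline: | 101 0-3 | 103 3-10 | 106 10-14 | 105 14-20 | 102 20-28 | 104 28-37 |
Completion: 101=3  102=28  103=10  104=37  105=20  106=14
Turnaround (C−A): 101=3  102=28  103=7  104=33  105=15  106=7
Waiting(103) = turnaround − burst = 7 − 7 = 0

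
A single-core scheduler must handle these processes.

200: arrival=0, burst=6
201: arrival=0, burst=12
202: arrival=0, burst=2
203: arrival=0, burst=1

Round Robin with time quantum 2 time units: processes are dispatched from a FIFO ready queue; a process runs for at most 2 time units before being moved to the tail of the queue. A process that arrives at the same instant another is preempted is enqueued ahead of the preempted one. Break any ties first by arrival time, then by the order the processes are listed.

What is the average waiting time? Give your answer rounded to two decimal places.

Schedule: | 200 0-2 | 201 2-4 | 202 4-6 | 203 6-7 | 200 7-9 | 201 9-11 | 200 11-13 | 201 13-21 |
Completion: 200=13  201=21  202=6  203=7
Turnaround (C−A): 200=13  201=21  202=6  203=7
Waiting times: 200=7, 201=9, 202=4, 203=6
Average waiting = (7+9+4+6) / 4 = 26/4 = 6.50

6.50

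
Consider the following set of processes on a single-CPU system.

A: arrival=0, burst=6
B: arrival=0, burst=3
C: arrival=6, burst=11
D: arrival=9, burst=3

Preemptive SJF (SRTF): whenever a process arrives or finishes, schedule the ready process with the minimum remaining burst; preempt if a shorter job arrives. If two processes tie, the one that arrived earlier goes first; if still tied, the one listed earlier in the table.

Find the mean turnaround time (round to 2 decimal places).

8.00

Gantt: | B 0-3 | A 3-9 | D 9-12 | C 12-23 |
Completion: A=9  B=3  C=23  D=12
Turnaround (C−A): A=9  B=3  C=17  D=3
Turnaround times: A=9, B=3, C=17, D=3
Average turnaround = (9+3+17+3) / 4 = 32/4 = 8.00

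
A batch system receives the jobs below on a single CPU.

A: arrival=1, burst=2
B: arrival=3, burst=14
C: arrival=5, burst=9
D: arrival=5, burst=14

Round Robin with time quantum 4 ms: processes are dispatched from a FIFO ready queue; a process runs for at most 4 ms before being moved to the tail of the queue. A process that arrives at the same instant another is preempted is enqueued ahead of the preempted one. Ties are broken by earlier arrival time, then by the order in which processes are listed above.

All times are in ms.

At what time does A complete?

3

Schedule: | idle 0-1 | A 1-3 | B 3-7 | C 7-11 | D 11-15 | B 15-19 | C 19-23 | D 23-27 | B 27-31 | C 31-32 | D 32-36 | B 36-38 | D 38-40 |
Completion: A=3  B=38  C=32  D=40
Turnaround (C−A): A=2  B=35  C=27  D=35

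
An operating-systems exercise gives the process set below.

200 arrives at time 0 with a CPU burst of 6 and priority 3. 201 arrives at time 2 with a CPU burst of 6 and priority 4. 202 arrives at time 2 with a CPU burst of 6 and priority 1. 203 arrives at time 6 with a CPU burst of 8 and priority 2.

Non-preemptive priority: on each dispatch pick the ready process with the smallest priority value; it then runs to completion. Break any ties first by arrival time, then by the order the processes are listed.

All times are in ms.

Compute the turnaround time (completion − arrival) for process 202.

Schedule: | 200 0-6 | 202 6-12 | 203 12-20 | 201 20-26 |
Completion: 200=6  201=26  202=12  203=20
Turnaround (C−A): 200=6  201=24  202=10  203=14
Turnaround(202) = completion − arrival = 12 − 2 = 10

10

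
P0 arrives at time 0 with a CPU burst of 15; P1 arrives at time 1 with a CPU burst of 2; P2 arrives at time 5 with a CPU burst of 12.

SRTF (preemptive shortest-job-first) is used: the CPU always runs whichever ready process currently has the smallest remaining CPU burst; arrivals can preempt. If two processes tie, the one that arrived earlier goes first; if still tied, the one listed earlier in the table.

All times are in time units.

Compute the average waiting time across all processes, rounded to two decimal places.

4.67

Gantt: | P0 0-1 | P1 1-3 | P0 3-17 | P2 17-29 |
Completion: P0=17  P1=3  P2=29
Waiting times: P0=2, P1=0, P2=12
Average waiting = (2+0+12) / 3 = 14/3 = 4.67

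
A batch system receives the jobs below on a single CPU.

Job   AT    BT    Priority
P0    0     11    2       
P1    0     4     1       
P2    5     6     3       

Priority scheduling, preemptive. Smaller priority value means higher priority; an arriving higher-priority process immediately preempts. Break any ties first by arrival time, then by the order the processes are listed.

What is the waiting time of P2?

10

Timeline: | P1 0-4 | P0 4-15 | P2 15-21 |
Completion: P0=15  P1=4  P2=21
Turnaround (C−A): P0=15  P1=4  P2=16
Waiting(P2) = turnaround − burst = 16 − 6 = 10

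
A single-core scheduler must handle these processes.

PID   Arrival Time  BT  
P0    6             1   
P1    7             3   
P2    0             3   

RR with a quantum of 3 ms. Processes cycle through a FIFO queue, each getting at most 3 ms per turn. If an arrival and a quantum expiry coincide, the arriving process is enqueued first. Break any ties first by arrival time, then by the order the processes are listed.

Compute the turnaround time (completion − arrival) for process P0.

Timeline: | P2 0-3 | idle 3-6 | P0 6-7 | P1 7-10 |
Completion: P0=7  P1=10  P2=3
Turnaround(P0) = completion − arrival = 7 − 6 = 1

1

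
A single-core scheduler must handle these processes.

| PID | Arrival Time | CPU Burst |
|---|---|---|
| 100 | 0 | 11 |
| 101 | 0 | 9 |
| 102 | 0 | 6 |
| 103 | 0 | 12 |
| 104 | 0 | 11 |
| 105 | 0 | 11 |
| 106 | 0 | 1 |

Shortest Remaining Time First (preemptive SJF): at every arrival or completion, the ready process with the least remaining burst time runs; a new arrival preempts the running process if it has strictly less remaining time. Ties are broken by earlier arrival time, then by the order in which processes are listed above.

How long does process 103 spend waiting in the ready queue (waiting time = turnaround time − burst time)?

Schedule: | 106 0-1 | 102 1-7 | 101 7-16 | 100 16-27 | 104 27-38 | 105 38-49 | 103 49-61 |
Completion: 100=27  101=16  102=7  103=61  104=38  105=49  106=1
Turnaround (C−A): 100=27  101=16  102=7  103=61  104=38  105=49  106=1
Waiting(103) = turnaround − burst = 61 − 12 = 49

49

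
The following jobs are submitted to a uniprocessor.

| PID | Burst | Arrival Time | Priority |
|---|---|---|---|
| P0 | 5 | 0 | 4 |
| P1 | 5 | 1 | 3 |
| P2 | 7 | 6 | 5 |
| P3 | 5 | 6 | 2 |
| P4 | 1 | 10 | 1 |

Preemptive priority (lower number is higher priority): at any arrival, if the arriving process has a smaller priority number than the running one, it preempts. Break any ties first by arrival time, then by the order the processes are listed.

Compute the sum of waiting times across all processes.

22

Schedule: | P0 0-1 | P1 1-6 | P3 6-10 | P4 10-11 | P3 11-12 | P0 12-16 | P2 16-23 |
Completion: P0=16  P1=6  P2=23  P3=12  P4=11
Waiting = turnaround − burst: P0=11, P1=0, P2=10, P3=1, P4=0
Total waiting = 11 + 0 + 10 + 1 + 0 = 22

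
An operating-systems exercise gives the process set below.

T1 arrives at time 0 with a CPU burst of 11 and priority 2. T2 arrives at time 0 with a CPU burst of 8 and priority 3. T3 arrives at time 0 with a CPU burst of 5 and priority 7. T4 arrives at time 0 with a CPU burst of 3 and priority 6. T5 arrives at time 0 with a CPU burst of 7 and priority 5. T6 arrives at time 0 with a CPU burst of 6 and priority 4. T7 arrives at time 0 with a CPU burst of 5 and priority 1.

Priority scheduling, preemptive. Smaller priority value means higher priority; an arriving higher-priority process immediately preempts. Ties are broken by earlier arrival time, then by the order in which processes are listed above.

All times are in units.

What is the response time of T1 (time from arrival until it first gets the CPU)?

5

Timeline: | T7 0-5 | T1 5-16 | T2 16-24 | T6 24-30 | T5 30-37 | T4 37-40 | T3 40-45 |
Completion: T1=16  T2=24  T3=45  T4=40  T5=37  T6=30  T7=5
Turnaround (C−A): T1=16  T2=24  T3=45  T4=40  T5=37  T6=30  T7=5
Response(T1) = first start − arrival = 5 − 0 = 5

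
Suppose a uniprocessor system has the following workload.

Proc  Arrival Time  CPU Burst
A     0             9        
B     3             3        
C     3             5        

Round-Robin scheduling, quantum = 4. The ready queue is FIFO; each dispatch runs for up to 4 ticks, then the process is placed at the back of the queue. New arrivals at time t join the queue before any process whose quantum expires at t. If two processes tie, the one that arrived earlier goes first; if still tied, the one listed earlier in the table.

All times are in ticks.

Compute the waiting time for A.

Gantt: | A 0-4 | B 4-7 | C 7-11 | A 11-15 | C 15-16 | A 16-17 |
Completion: A=17  B=7  C=16
Turnaround (C−A): A=17  B=4  C=13
Waiting(A) = turnaround − burst = 17 − 9 = 8

8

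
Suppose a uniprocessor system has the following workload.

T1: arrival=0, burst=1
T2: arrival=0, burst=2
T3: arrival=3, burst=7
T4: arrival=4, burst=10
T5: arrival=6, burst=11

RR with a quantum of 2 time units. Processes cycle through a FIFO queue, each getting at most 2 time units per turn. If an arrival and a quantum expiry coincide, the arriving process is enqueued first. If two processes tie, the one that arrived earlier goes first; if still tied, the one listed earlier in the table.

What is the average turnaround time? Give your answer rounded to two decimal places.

Schedule: | T1 0-1 | T2 1-3 | T3 3-5 | T4 5-7 | T3 7-9 | T5 9-11 | T4 11-13 | T3 13-15 | T5 15-17 | T4 17-19 | T3 19-20 | T5 20-22 | T4 22-24 | T5 24-26 | T4 26-28 | T5 28-31 |
Completion: T1=1  T2=3  T3=20  T4=28  T5=31
Turnaround (C−A): T1=1  T2=3  T3=17  T4=24  T5=25
Turnaround times: T1=1, T2=3, T3=17, T4=24, T5=25
Average turnaround = (1+3+17+24+25) / 5 = 70/5 = 14.00

14.00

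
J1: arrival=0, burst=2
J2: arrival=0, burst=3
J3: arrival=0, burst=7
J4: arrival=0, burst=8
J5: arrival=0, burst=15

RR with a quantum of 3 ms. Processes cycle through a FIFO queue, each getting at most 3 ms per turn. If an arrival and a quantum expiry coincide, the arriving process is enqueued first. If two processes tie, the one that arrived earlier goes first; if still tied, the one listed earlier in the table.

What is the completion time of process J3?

24

Schedule: | J1 0-2 | J2 2-5 | J3 5-8 | J4 8-11 | J5 11-14 | J3 14-17 | J4 17-20 | J5 20-23 | J3 23-24 | J4 24-26 | J5 26-35 |
Completion: J1=2  J2=5  J3=24  J4=26  J5=35
Turnaround (C−A): J1=2  J2=5  J3=24  J4=26  J5=35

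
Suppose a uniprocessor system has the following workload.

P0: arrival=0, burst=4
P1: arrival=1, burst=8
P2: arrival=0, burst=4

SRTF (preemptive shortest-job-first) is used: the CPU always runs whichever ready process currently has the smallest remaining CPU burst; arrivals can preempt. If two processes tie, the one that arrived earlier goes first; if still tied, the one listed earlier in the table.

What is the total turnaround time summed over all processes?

Gantt: | P0 0-4 | P2 4-8 | P1 8-16 |
Completion: P0=4  P1=16  P2=8
Turnaround (C−A): P0=4  P1=15  P2=8
Turnaround = completion − arrival: P0=4, P1=15, P2=8
Total turnaround = 4 + 15 + 8 = 27

27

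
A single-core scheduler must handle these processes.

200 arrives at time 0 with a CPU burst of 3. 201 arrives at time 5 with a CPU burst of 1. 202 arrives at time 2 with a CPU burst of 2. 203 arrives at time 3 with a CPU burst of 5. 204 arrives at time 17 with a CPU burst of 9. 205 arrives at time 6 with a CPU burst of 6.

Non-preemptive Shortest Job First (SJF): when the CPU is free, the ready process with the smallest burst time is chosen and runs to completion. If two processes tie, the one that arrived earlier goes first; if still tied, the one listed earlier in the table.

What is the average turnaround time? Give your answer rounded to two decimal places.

5.83

Gantt: | 200 0-3 | 202 3-5 | 201 5-6 | 203 6-11 | 205 11-17 | 204 17-26 |
Completion: 200=3  201=6  202=5  203=11  204=26  205=17
Turnaround times: 200=3, 201=1, 202=3, 203=8, 204=9, 205=11
Average turnaround = (3+1+3+8+9+11) / 6 = 35/6 = 5.83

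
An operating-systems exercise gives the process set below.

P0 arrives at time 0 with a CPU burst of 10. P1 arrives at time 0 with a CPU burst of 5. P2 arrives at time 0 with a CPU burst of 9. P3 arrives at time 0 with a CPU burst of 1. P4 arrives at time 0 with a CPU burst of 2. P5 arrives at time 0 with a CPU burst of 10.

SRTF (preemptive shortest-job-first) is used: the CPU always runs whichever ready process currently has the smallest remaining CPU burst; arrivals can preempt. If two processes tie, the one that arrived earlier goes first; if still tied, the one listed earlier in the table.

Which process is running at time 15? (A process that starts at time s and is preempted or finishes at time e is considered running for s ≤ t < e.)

Schedule: | P3 0-1 | P4 1-3 | P1 3-8 | P2 8-17 | P0 17-27 | P5 27-37 |
Completion: P0=27  P1=8  P2=17  P3=1  P4=3  P5=37
Turnaround (C−A): P0=27  P1=8  P2=17  P3=1  P4=3  P5=37

P2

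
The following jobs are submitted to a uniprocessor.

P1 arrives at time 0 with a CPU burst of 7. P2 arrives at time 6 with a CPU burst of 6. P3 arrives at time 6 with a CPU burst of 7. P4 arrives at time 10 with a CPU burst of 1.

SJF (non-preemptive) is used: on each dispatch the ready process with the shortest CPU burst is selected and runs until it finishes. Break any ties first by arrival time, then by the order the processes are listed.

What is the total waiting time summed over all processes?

Gantt: | P1 0-7 | P2 7-13 | P4 13-14 | P3 14-21 |
Completion: P1=7  P2=13  P3=21  P4=14
Waiting = turnaround − burst: P1=0, P2=1, P3=8, P4=3
Total waiting = 0 + 1 + 8 + 3 = 12

12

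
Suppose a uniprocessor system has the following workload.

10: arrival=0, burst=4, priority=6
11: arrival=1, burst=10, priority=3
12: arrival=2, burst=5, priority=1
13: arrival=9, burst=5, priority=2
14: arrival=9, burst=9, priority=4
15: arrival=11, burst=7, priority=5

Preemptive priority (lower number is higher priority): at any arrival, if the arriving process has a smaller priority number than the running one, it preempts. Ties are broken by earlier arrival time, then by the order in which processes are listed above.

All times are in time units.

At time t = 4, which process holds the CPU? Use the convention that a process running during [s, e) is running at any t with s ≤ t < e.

12

Timeline: | 10 0-1 | 11 1-2 | 12 2-7 | 11 7-9 | 13 9-14 | 11 14-21 | 14 21-30 | 15 30-37 | 10 37-40 |
Completion: 10=40  11=21  12=7  13=14  14=30  15=37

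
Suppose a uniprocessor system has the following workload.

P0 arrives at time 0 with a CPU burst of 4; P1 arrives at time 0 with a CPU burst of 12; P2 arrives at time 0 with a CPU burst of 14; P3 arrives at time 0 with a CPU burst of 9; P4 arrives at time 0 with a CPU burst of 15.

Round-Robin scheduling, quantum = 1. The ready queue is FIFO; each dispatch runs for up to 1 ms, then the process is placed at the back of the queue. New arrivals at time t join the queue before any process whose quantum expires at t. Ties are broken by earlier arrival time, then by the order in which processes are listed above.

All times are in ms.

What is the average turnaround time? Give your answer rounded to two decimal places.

Timeline: | P0 0-1 | P1 1-2 | P2 2-3 | P3 3-4 | P4 4-5 | P0 5-6 | P1 6-7 | P2 7-8 | P3 8-9 | P4 9-10 | P0 10-11 | P1 11-12 | P2 12-13 | P3 13-14 | P4 14-15 | P0 15-16 | P1 16-17 | P2 17-18 | P3 18-19 | P4 19-20 | P1 20-21 | P2 21-22 | P3 22-23 | P4 23-24 | P1 24-25 | P2 25-26 | P3 26-27 | P4 27-28 | P1 28-29 | P2 29-30 | P3 30-31 | P4 31-32 | P1 32-33 | P2 33-34 | P3 34-35 | P4 35-36 | P1 36-37 | P2 37-38 | P3 38-39 | P4 39-40 | P1 40-41 | P2 41-42 | P4 42-43 | P1 43-44 | P2 44-45 | P4 45-46 | P1 46-47 | P2 47-48 | P4 48-49 | P2 49-50 | P4 50-51 | P2 51-52 | P4 52-54 |
Completion: P0=16  P1=47  P2=52  P3=39  P4=54
Turnaround times: P0=16, P1=47, P2=52, P3=39, P4=54
Average turnaround = (16+47+52+39+54) / 5 = 208/5 = 41.60

41.60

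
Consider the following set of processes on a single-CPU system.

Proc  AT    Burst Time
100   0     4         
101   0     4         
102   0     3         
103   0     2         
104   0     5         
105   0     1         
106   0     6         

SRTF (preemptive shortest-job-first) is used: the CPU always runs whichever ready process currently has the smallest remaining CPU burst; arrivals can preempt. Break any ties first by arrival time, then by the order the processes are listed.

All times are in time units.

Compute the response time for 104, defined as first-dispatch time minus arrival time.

14

Schedule: | 105 0-1 | 103 1-3 | 102 3-6 | 100 6-10 | 101 10-14 | 104 14-19 | 106 19-25 |
Completion: 100=10  101=14  102=6  103=3  104=19  105=1  106=25
Turnaround (C−A): 100=10  101=14  102=6  103=3  104=19  105=1  106=25
Response(104) = first start − arrival = 14 − 0 = 14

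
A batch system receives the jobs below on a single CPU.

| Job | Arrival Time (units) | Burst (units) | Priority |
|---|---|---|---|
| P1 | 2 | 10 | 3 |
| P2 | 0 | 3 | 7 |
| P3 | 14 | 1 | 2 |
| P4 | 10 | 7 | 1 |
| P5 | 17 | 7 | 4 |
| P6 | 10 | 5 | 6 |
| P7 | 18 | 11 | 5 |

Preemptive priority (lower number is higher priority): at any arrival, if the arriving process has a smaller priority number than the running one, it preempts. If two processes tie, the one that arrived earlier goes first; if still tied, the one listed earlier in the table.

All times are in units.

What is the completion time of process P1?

20

Gantt: | P2 0-2 | P1 2-10 | P4 10-17 | P3 17-18 | P1 18-20 | P5 20-27 | P7 27-38 | P6 38-43 | P2 43-44 |
Completion: P1=20  P2=44  P3=18  P4=17  P5=27  P6=43  P7=38
Turnaround (C−A): P1=18  P2=44  P3=4  P4=7  P5=10  P6=33  P7=20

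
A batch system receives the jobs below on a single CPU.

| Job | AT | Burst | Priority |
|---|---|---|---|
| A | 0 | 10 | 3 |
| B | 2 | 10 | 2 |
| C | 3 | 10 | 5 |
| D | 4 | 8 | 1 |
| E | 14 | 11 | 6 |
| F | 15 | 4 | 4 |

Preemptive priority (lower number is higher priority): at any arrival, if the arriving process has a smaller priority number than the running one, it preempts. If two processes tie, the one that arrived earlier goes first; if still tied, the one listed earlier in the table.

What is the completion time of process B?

20

Schedule: | A 0-2 | B 2-4 | D 4-12 | B 12-20 | A 20-28 | F 28-32 | C 32-42 | E 42-53 |
Completion: A=28  B=20  C=42  D=12  E=53  F=32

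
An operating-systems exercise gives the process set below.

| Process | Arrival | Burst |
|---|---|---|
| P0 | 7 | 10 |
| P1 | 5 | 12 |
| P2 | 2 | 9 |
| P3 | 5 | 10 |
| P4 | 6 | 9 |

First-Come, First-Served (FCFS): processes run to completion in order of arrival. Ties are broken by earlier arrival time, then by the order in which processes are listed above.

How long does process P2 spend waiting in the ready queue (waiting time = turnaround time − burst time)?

Timeline: | idle 0-2 | P2 2-11 | P1 11-23 | P3 23-33 | P4 33-42 | P0 42-52 |
Completion: P0=52  P1=23  P2=11  P3=33  P4=42
Waiting(P2) = turnaround − burst = 9 − 9 = 0

0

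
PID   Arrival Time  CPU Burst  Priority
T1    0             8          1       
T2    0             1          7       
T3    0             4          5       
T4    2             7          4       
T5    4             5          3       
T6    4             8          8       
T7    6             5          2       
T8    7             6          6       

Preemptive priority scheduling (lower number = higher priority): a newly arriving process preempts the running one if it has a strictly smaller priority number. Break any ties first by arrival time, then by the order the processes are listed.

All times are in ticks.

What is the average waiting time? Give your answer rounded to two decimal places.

Timeline: | T1 0-8 | T7 8-13 | T5 13-18 | T4 18-25 | T3 25-29 | T8 29-35 | T2 35-36 | T6 36-44 |
Completion: T1=8  T2=36  T3=29  T4=25  T5=18  T6=44  T7=13  T8=35
Waiting times: T1=0, T2=35, T3=25, T4=16, T5=9, T6=32, T7=2, T8=22
Average waiting = (0+35+25+16+9+32+2+22) / 8 = 141/8 = 17.63

17.63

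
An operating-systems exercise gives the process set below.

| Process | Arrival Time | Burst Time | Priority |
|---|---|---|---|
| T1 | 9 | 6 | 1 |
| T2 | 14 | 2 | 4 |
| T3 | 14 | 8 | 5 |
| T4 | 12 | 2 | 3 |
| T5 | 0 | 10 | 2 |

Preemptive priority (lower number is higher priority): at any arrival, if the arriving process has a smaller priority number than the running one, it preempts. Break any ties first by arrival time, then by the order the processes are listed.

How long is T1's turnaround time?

Schedule: | T5 0-9 | T1 9-15 | T5 15-16 | T4 16-18 | T2 18-20 | T3 20-28 |
Completion: T1=15  T2=20  T3=28  T4=18  T5=16
Turnaround (C−A): T1=6  T2=6  T3=14  T4=6  T5=16
Turnaround(T1) = completion − arrival = 15 − 9 = 6

6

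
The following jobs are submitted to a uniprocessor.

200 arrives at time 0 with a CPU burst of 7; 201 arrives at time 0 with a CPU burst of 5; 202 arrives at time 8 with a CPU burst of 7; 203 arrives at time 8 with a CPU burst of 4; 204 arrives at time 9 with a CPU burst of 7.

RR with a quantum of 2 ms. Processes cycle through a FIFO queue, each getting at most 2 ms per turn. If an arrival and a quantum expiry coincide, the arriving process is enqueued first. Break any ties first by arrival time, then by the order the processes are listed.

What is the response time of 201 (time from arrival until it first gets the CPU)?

Schedule: | 200 0-2 | 201 2-4 | 200 4-6 | 201 6-8 | 200 8-10 | 202 10-12 | 203 12-14 | 201 14-15 | 204 15-17 | 200 17-18 | 202 18-20 | 203 20-22 | 204 22-24 | 202 24-26 | 204 26-28 | 202 28-29 | 204 29-30 |
Completion: 200=18  201=15  202=29  203=22  204=30
Turnaround (C−A): 200=18  201=15  202=21  203=14  204=21
Response(201) = first start − arrival = 2 − 0 = 2

2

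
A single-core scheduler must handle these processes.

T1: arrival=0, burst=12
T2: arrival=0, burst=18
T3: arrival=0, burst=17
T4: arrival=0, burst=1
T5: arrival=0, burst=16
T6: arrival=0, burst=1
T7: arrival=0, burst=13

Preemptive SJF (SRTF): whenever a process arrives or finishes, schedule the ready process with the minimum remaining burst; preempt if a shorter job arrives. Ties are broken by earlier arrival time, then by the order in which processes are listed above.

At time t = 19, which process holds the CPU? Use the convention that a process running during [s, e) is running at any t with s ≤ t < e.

T7

Schedule: | T4 0-1 | T6 1-2 | T1 2-14 | T7 14-27 | T5 27-43 | T3 43-60 | T2 60-78 |
Completion: T1=14  T2=78  T3=60  T4=1  T5=43  T6=2  T7=27
Turnaround (C−A): T1=14  T2=78  T3=60  T4=1  T5=43  T6=2  T7=27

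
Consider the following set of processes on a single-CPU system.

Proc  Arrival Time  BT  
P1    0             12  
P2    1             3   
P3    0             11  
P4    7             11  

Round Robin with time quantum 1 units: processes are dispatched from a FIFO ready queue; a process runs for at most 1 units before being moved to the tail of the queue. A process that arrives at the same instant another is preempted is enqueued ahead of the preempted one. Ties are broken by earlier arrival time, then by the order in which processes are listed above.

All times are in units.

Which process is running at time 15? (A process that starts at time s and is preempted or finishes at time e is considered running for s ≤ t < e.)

Timeline: | P1 0-1 | P3 1-2 | P2 2-3 | P1 3-4 | P3 4-5 | P2 5-6 | P1 6-7 | P3 7-8 | P2 8-9 | P4 9-10 | P1 10-11 | P3 11-12 | P4 12-13 | P1 13-14 | P3 14-15 | P4 15-16 | P1 16-17 | P3 17-18 | P4 18-19 | P1 19-20 | P3 20-21 | P4 21-22 | P1 22-23 | P3 23-24 | P4 24-25 | P1 25-26 | P3 26-27 | P4 27-28 | P1 28-29 | P3 29-30 | P4 30-31 | P1 31-32 | P3 32-33 | P4 33-34 | P1 34-35 | P4 35-37 |
Completion: P1=35  P2=9  P3=33  P4=37

P4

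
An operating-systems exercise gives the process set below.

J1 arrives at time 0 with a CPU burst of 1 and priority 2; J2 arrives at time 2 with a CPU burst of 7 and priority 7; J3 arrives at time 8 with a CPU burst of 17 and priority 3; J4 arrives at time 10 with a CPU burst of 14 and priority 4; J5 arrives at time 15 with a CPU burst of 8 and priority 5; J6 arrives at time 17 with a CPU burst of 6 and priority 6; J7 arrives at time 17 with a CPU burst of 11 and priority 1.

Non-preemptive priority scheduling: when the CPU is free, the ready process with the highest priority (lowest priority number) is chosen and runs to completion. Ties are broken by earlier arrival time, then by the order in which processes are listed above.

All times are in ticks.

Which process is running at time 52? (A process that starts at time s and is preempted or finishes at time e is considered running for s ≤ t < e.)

J5

Gantt: | J1 0-1 | idle 1-2 | J2 2-9 | J3 9-26 | J7 26-37 | J4 37-51 | J5 51-59 | J6 59-65 |
Completion: J1=1  J2=9  J3=26  J4=51  J5=59  J6=65  J7=37
Turnaround (C−A): J1=1  J2=7  J3=18  J4=41  J5=44  J6=48  J7=20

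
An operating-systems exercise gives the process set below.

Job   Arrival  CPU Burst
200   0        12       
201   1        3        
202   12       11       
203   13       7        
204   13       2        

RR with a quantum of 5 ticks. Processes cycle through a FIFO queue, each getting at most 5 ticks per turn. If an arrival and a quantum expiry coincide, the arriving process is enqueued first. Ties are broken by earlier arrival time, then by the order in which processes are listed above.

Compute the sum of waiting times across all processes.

55

Gantt: | 200 0-5 | 201 5-8 | 200 8-13 | 202 13-18 | 203 18-23 | 204 23-25 | 200 25-27 | 202 27-32 | 203 32-34 | 202 34-35 |
Completion: 200=27  201=8  202=35  203=34  204=25
Turnaround (C−A): 200=27  201=7  202=23  203=21  204=12
Waiting = turnaround − burst: 200=15, 201=4, 202=12, 203=14, 204=10
Total waiting = 15 + 4 + 12 + 14 + 10 = 55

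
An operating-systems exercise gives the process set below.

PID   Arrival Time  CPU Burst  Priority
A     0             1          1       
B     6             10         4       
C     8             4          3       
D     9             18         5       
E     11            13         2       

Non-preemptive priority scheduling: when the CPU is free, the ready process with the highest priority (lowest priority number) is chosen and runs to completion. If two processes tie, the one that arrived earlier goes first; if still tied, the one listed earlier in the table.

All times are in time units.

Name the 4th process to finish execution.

C

Gantt: | A 0-1 | idle 1-6 | B 6-16 | E 16-29 | C 29-33 | D 33-51 |
Completion: A=1  B=16  C=33  D=51  E=29
Turnaround (C−A): A=1  B=10  C=25  D=42  E=18
Finish order: A → B → E → C → D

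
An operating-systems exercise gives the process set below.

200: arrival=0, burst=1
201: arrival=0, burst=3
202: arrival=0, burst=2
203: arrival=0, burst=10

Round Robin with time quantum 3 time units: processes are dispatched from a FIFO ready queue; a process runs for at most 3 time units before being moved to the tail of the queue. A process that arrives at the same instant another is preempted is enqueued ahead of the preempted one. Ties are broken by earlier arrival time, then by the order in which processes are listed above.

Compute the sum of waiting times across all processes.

Schedule: | 200 0-1 | 201 1-4 | 202 4-6 | 203 6-16 |
Completion: 200=1  201=4  202=6  203=16
Turnaround (C−A): 200=1  201=4  202=6  203=16
Waiting = turnaround − burst: 200=0, 201=1, 202=4, 203=6
Total waiting = 0 + 1 + 4 + 6 = 11

11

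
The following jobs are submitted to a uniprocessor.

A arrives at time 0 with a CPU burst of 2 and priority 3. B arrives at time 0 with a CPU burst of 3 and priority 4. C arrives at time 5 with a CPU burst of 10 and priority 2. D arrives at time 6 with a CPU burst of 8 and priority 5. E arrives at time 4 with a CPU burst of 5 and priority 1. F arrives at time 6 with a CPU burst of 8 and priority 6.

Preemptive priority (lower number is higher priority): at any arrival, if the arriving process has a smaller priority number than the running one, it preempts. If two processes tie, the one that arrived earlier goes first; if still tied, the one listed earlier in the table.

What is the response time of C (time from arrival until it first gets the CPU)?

4

Timeline: | A 0-2 | B 2-4 | E 4-9 | C 9-19 | B 19-20 | D 20-28 | F 28-36 |
Completion: A=2  B=20  C=19  D=28  E=9  F=36
Turnaround (C−A): A=2  B=20  C=14  D=22  E=5  F=30
Response(C) = first start − arrival = 9 − 5 = 4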